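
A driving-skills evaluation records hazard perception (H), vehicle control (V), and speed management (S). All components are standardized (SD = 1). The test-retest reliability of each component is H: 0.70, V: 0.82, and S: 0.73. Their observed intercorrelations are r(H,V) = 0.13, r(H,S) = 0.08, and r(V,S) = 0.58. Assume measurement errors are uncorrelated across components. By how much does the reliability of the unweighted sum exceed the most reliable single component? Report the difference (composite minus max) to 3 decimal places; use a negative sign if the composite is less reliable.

0.016

Var(sum) = 3 + 1.58 = 4.58; true-score variance = 2.25 + 1.58 = 3.83; composite reliability = 0.8362.
Max component reliability = 0.8200.
Difference = 0.8362 − 0.8200 = 0.016.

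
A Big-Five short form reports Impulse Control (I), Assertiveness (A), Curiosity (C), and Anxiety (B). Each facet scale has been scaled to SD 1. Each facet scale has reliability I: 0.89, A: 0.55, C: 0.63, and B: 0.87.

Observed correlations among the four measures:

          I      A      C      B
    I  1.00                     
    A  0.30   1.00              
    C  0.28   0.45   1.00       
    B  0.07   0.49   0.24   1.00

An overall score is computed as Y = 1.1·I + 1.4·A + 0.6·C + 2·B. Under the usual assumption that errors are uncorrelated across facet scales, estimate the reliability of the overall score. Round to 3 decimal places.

Var(Y) = 1.1² + 1.4² + 0.6² + 2² + 2·[1.54·0.30 + 0.66·0.28 + 2.2·0.07 + 0.84·0.45 + 2.8·0.49 + 1.2·0.24] = 7.53 + 5.6776 = 13.2076.
Under uncorrelated errors the observed covariances equal the true-score covariances, so only the own-variance terms attenuate.
True-score variance = [1.1²·0.89 + 1.4²·0.55 + 0.6²·0.63 + 2²·0.87] + 5.6776 = 5.8617 + 5.6776 = 11.5393.
Reliability = 11.5393 / 13.2076 = 0.874.

0.874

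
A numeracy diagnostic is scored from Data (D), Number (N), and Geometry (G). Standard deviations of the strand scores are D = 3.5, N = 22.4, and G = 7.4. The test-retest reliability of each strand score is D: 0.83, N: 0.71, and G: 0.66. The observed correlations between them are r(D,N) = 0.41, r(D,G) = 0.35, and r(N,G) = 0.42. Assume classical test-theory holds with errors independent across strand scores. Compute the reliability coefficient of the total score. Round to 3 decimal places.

0.790

Var(D+N+G) = 3.5² + 22.4² + 7.4² + 2·[3.5·22.4·0.41 + 3.5·7.4·0.35 + 22.4·7.4·0.42] = 568.77 + 221.656 = 790.426.
With uncorrelated errors the cross-covariances are all true-score covariance, so they carry over unchanged; only the diagonal terms shrink to ρᵢσᵢ².
True-score variance = [3.5²·0.83 + 22.4²·0.71 + 7.4²·0.66] + 221.656 = 402.559 + 221.656 = 624.215.
Reliability = 624.215 / 790.426 = 0.790.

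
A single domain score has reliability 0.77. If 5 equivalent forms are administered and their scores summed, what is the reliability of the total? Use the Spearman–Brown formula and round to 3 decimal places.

0.944

ρ_k = kρ / (1 + (k−1)ρ) = 5·0.77 / (1 + 4·0.77) = 3.850 / 4.080 = 0.944.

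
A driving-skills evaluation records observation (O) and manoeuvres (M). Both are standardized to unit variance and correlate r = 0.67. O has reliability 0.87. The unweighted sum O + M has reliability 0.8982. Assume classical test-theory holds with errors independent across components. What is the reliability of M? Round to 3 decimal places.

Var(O+M) = 2 + 2·0.67 = 3.340.
True-score variance = ρ_O + ρ_M + 2·0.67, so 0.8982 = (0.87 + ρ_M + 1.34) / 3.340.
ρ_M = 0.8982·3.340 − 0.87 − 1.34 = 0.790.

0.790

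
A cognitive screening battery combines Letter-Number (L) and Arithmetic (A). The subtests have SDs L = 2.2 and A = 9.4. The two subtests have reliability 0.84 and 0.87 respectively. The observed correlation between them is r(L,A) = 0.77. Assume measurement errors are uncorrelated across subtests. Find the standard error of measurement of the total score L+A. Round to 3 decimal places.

3.502

Var(total) = 93.2 + 31.8472 = 125.047.
True-score variance = 80.9388 + 31.8472 = 112.786, so reliability = 0.9019.
Error variance = 125.047 − 112.786 = 12.2612; SEM = √12.2612 = 3.502.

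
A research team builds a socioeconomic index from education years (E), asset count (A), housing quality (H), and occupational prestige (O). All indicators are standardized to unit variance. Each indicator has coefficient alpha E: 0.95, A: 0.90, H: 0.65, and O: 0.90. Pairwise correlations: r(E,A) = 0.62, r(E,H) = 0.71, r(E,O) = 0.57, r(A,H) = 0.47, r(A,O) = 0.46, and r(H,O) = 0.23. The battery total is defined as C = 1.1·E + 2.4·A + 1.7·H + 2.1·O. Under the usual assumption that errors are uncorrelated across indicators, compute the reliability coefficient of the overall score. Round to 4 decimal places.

0.9366

Var(C) = 1.1² + 2.4² + 1.7² + 2.1² + 2·[2.64·0.62 + 1.87·0.71 + 2.31·0.57 + 4.08·0.47 + 5.04·0.46 + 3.57·0.23] = 14.27 + 18.6766 = 32.9466.
Because errors are independent across components, Cov(Tᵢ,Tⱼ) = Cov(Xᵢ,Xⱼ); the off-diagonal part of the true-score variance is the same as above.
True-score variance = [1.1²·0.95 + 2.4²·0.90 + 1.7²·0.65 + 2.1²·0.90] + 18.6766 = 12.181 + 18.6766 = 30.8576.
Reliability = 30.8576 / 32.9466 = 0.9366.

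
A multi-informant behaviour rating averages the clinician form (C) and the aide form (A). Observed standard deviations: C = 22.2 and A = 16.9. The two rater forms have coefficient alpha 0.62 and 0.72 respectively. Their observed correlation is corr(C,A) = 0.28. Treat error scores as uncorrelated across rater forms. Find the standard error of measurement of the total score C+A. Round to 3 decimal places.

16.348

Var(total) = 778.45 + 210.101 = 988.551.
True-score variance = 511.2 + 210.101 = 721.301, so reliability = 0.7297.
Error variance = 988.551 − 721.301 = 267.25; SEM = √267.25 = 16.348.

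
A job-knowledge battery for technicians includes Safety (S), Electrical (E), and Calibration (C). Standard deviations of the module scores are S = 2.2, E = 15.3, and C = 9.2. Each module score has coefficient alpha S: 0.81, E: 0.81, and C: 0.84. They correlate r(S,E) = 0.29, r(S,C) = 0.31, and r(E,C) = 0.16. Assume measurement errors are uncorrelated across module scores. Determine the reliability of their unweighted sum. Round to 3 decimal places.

Var(S+E+C) = 2.2² + 15.3² + 9.2² + 2·[2.2·15.3·0.29 + 2.2·9.2·0.31 + 15.3·9.2·0.16] = 323.57 + 77.1148 = 400.685.
Because errors are independent across components, Cov(Tᵢ,Tⱼ) = Cov(Xᵢ,Xⱼ); the off-diagonal part of the true-score variance is the same as above.
True-score variance = [2.2²·0.81 + 15.3²·0.81 + 9.2²·0.84] + 77.1148 = 264.631 + 77.1148 = 341.746.
Reliability = 341.746 / 400.685 = 0.853.

0.853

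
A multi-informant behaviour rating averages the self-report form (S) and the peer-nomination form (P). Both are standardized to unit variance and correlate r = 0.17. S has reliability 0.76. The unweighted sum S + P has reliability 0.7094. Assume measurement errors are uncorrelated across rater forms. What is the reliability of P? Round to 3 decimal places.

0.560

Var(S+P) = 2 + 2·0.17 = 2.340.
True-score variance = ρ_S + ρ_P + 2·0.17, so 0.7094 = (0.76 + ρ_P + 0.34) / 2.340.
ρ_P = 0.7094·2.340 − 0.76 − 0.34 = 0.560.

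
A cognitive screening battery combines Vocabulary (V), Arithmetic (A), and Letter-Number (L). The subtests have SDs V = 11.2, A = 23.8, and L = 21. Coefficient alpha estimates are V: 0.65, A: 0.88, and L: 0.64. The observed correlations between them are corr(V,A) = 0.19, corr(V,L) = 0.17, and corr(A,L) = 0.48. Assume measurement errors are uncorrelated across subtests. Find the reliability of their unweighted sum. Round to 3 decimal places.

0.849

Var(V+A+L) = 11.2² + 23.8² + 21² + 2·[11.2·23.8·0.19 + 11.2·21·0.17 + 23.8·21·0.48] = 1132.88 + 661.069 = 1793.95.
Under uncorrelated errors the observed covariances equal the true-score covariances, so only the own-variance terms attenuate.
True-score variance = [11.2²·0.65 + 23.8²·0.88 + 21²·0.64] + 661.069 = 862.243 + 661.069 = 1523.31.
Reliability = 1523.31 / 1793.95 = 0.849.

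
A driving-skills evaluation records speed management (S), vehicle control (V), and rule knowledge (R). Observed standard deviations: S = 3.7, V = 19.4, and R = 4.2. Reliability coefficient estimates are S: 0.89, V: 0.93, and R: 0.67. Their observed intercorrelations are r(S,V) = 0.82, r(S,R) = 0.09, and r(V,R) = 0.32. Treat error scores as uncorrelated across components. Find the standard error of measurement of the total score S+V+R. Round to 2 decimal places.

5.80

Var(total) = 407.69 + 172.664 = 580.354.
True-score variance = 374.018 + 172.664 = 546.681, so reliability = 0.9420.
Error variance = 580.354 − 546.681 = 33.6723; SEM = √33.6723 = 5.80.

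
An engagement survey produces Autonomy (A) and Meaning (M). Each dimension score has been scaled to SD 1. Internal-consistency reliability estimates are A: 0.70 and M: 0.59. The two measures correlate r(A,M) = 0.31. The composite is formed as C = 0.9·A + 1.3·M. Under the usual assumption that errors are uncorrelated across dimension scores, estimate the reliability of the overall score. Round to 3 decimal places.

Var(C) = 0.9² + 1.3² + 2·[1.17·0.31] = 2.5 + 0.7254 = 3.2254.
With uncorrelated errors the cross-covariances are all true-score covariance, so they carry over unchanged; only the diagonal terms shrink to ρᵢσᵢ².
True-score variance = [0.9²·0.70 + 1.3²·0.59] + 0.7254 = 1.5641 + 0.7254 = 2.2895.
Reliability = 2.2895 / 3.2254 = 0.710.

0.710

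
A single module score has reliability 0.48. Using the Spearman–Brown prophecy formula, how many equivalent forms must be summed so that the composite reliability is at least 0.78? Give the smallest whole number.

k ≥ ρ*(1−ρ₁)/(ρ₁(1−ρ*)) = 0.78·0.52 / (0.48·0.22) = 3.841.
Smallest integer k = 4.

4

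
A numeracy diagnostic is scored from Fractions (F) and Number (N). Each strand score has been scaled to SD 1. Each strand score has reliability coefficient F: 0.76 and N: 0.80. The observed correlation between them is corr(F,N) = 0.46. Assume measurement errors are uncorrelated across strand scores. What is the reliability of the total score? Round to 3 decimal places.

Var(F+N) = 2 + 2·[0.46] = 2 + 0.92 = 2.92.
With uncorrelated errors the cross-covariances are all true-score covariance, so they carry over unchanged; only the diagonal terms shrink to ρᵢσᵢ².
True-score variance = [0.76 + 0.80] + 0.92 = 1.56 + 0.92 = 2.48.
Reliability = 2.48 / 2.92 = 0.849.

0.849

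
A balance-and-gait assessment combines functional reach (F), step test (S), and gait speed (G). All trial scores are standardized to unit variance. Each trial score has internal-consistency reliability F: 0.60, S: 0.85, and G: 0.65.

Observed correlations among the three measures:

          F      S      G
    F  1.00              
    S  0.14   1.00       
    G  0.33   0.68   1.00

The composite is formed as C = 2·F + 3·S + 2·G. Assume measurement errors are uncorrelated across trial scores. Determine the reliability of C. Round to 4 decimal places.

Var(C) = 2² + 3² + 2² + 2·[6·0.14 + 4·0.33 + 6·0.68] = 17 + 12.48 = 29.48.
Because errors are independent across components, Cov(Tᵢ,Tⱼ) = Cov(Xᵢ,Xⱼ); the off-diagonal part of the true-score variance is the same as above.
True-score variance = [2²·0.60 + 3²·0.85 + 2²·0.65] + 12.48 = 12.65 + 12.48 = 25.13.
Reliability = 25.13 / 29.48 = 0.8524.

0.8524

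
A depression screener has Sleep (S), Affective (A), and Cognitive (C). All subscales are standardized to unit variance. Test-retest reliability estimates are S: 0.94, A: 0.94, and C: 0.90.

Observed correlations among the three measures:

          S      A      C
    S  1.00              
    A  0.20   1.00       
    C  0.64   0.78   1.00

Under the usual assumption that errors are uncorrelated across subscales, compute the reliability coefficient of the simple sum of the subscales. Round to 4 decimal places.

Var(S+A+C) = 3 + 2·[0.20 + 0.64 + 0.78] = 3 + 3.24 = 6.24.
Under uncorrelated errors the observed covariances equal the true-score covariances, so only the own-variance terms attenuate.
True-score variance = [0.94 + 0.94 + 0.90] + 3.24 = 2.78 + 3.24 = 6.02.
Reliability = 6.02 / 6.24 = 0.9647.

0.9647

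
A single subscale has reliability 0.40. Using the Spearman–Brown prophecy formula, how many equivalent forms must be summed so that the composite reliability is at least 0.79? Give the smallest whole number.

k ≥ ρ*(1−ρ₁)/(ρ₁(1−ρ*)) = 0.79·0.60 / (0.40·0.21) = 5.643.
Smallest integer k = 6.

6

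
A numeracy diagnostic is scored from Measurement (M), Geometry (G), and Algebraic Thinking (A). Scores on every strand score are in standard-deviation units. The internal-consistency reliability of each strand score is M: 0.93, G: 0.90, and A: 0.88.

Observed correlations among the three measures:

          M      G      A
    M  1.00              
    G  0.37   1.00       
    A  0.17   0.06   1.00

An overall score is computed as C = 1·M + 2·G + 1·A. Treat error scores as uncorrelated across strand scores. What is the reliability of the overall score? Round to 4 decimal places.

Var(C) = 1 + 2² + 1 + 2·[2·0.37 + 0.17 + 2·0.06] = 6 + 2.06 = 8.06.
Because errors are independent across components, Cov(Tᵢ,Tⱼ) = Cov(Xᵢ,Xⱼ); the off-diagonal part of the true-score variance is the same as above.
True-score variance = [0.93 + 2²·0.90 + 0.88] + 2.06 = 5.41 + 2.06 = 7.47.
Reliability = 7.47 / 8.06 = 0.9268.

0.9268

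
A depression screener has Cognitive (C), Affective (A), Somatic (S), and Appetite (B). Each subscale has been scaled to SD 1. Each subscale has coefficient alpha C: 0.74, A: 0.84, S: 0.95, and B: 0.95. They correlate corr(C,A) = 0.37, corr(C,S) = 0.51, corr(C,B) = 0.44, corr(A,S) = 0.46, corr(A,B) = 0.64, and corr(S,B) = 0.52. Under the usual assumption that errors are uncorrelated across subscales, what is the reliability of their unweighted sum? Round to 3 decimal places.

Var(C+A+S+B) = 4 + 2·[0.37 + 0.51 + 0.44 + 0.46 + 0.64 + 0.52] = 4 + 5.88 = 9.88.
With uncorrelated errors the cross-covariances are all true-score covariance, so they carry over unchanged; only the diagonal terms shrink to ρᵢσᵢ².
True-score variance = [0.74 + 0.84 + 0.95 + 0.95] + 5.88 = 3.48 + 5.88 = 9.36.
Reliability = 9.36 / 9.88 = 0.947.

0.947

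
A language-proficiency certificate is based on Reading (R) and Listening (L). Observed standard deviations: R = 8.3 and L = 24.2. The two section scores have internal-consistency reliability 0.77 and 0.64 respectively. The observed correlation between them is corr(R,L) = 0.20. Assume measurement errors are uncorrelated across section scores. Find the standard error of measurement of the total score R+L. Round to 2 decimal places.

15.06

Var(total) = 654.53 + 80.344 = 734.874.
True-score variance = 427.855 + 80.344 = 508.199, so reliability = 0.6915.
Error variance = 734.874 − 508.199 = 226.675; SEM = √226.675 = 15.06.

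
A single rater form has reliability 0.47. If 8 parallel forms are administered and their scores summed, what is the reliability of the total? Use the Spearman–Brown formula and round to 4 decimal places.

0.8765

ρ_k = kρ / (1 + (k−1)ρ) = 8·0.47 / (1 + 7·0.47) = 3.760 / 4.290 = 0.8765.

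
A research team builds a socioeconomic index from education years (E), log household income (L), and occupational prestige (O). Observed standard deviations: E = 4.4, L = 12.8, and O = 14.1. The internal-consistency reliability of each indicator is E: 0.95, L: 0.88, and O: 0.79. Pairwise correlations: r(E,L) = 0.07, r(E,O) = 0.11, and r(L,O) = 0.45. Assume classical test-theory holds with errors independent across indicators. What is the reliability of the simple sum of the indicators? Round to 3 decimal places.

Var(E+L+O) = 4.4² + 12.8² + 14.1² + 2·[4.4·12.8·0.07 + 4.4·14.1·0.11 + 12.8·14.1·0.45] = 382.01 + 183.966 = 565.976.
Because errors are independent across components, Cov(Tᵢ,Tⱼ) = Cov(Xᵢ,Xⱼ); the off-diagonal part of the true-score variance is the same as above.
True-score variance = [4.4²·0.95 + 12.8²·0.88 + 14.1²·0.79] + 183.966 = 319.631 + 183.966 = 503.597.
Reliability = 503.597 / 565.976 = 0.890.

0.890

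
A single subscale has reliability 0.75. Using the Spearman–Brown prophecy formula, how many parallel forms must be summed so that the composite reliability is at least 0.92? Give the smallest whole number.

4

k ≥ ρ*(1−ρ₁)/(ρ₁(1−ρ*)) = 0.92·0.25 / (0.75·0.08) = 3.833.
Smallest integer k = 4.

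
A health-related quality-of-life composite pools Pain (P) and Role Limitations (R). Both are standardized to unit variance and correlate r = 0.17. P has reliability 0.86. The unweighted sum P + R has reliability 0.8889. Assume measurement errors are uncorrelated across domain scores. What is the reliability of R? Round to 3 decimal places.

Var(P+R) = 2 + 2·0.17 = 2.340.
True-score variance = ρ_P + ρ_R + 2·0.17, so 0.8889 = (0.86 + ρ_R + 0.34) / 2.340.
ρ_R = 0.8889·2.340 − 0.86 − 0.34 = 0.880.

0.880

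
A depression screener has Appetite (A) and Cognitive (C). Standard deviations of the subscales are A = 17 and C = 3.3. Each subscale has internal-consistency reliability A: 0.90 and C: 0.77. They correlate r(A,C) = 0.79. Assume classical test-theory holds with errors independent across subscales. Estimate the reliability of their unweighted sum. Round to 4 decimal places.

0.9192

Var(A+C) = 17² + 3.3² + 2·[17·3.3·0.79] = 299.89 + 88.638 = 388.528.
Because errors are independent across components, Cov(Tᵢ,Tⱼ) = Cov(Xᵢ,Xⱼ); the off-diagonal part of the true-score variance is the same as above.
True-score variance = [17²·0.90 + 3.3²·0.77] + 88.638 = 268.485 + 88.638 = 357.123.
Reliability = 357.123 / 388.528 = 0.9192.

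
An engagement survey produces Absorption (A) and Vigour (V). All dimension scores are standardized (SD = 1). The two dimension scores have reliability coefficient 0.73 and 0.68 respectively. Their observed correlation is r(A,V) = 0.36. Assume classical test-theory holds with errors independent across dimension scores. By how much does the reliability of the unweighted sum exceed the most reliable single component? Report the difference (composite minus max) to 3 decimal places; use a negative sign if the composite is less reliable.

Var(sum) = 2 + 0.72 = 2.72; true-score variance = 1.41 + 0.72 = 2.13; composite reliability = 0.7831.
Max component reliability = 0.7300.
Difference = 0.7831 − 0.7300 = 0.053.

0.053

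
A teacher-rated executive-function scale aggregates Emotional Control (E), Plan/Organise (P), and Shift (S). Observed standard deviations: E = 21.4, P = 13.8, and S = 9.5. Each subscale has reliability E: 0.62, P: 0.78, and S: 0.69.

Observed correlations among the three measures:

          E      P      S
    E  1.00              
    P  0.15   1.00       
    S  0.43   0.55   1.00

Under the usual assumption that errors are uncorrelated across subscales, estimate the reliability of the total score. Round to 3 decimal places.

Var(E+P+S) = 21.4² + 13.8² + 9.5² + 2·[21.4·13.8·0.15 + 21.4·9.5·0.43 + 13.8·9.5·0.55] = 738.65 + 407.644 = 1146.29.
Under uncorrelated errors the observed covariances equal the true-score covariances, so only the own-variance terms attenuate.
True-score variance = [21.4²·0.62 + 13.8²·0.78 + 9.5²·0.69] + 407.644 = 494.751 + 407.644 = 902.395.
Reliability = 902.395 / 1146.29 = 0.787.

0.787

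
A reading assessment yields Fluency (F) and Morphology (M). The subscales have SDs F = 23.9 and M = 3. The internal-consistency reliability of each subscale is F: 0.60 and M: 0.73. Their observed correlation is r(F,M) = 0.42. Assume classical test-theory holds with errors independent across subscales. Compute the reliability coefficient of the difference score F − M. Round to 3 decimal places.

Var(F−M) = 23.9² + 3² − 2·23.9·3·0.42 = 580.21 − 60.228 = 519.982.
With uncorrelated errors the cross-covariances are all true-score covariance, so they carry over unchanged; only the diagonal terms shrink to ρᵢσᵢ².
True-score variance = [23.9²·0.60 + 3²·0.73] − 60.228 = 349.296 − 60.228 = 289.068.
Reliability = 289.068 / 519.982 = 0.556.

0.556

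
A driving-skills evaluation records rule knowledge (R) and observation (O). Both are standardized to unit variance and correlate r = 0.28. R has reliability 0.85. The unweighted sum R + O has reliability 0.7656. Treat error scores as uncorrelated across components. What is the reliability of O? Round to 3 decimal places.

Var(R+O) = 2 + 2·0.28 = 2.560.
True-score variance = ρ_R + ρ_O + 2·0.28, so 0.7656 = (0.85 + ρ_O + 0.56) / 2.560.
ρ_O = 0.7656·2.560 − 0.85 − 0.56 = 0.550.

0.550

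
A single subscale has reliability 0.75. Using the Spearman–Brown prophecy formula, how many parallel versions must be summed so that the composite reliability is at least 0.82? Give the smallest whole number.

k ≥ ρ*(1−ρ₁)/(ρ₁(1−ρ*)) = 0.82·0.25 / (0.75·0.18) = 1.519.
Smallest integer k = 2.

2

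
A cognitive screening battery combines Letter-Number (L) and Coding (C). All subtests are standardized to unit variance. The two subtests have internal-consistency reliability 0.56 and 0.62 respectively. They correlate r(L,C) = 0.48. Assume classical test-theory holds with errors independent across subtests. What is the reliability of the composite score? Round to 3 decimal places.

0.723

Var(L+C) = 2 + 2·[0.48] = 2 + 0.96 = 2.96.
Because errors are independent across components, Cov(Tᵢ,Tⱼ) = Cov(Xᵢ,Xⱼ); the off-diagonal part of the true-score variance is the same as above.
True-score variance = [0.56 + 0.62] + 0.96 = 1.18 + 0.96 = 2.14.
Reliability = 2.14 / 2.96 = 0.723.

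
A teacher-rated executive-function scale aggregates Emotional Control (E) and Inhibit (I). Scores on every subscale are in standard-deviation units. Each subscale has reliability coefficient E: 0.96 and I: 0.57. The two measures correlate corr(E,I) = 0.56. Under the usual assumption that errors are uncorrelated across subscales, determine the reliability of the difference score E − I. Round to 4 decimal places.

Var(E−I) = 1 + 1 − 2·0.56 = 2 − 1.12 = 0.88.
Because errors are independent across components, Cov(Tᵢ,Tⱼ) = Cov(Xᵢ,Xⱼ); the off-diagonal part of the true-score variance is the same as above.
True-score variance = [0.96 + 0.57] − 1.12 = 1.53 − 1.12 = 0.41.
Reliability = 0.41 / 0.88 = 0.4659.

0.4659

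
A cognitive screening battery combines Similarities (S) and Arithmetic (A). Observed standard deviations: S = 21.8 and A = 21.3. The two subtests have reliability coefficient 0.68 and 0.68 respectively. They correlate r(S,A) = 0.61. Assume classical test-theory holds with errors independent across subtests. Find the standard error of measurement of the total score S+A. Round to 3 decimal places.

Var(total) = 928.93 + 566.495 = 1495.42.
True-score variance = 631.672 + 566.495 = 1198.17, so reliability = 0.8012.
Error variance = 1495.42 − 1198.17 = 297.258; SEM = √297.258 = 17.241.

17.241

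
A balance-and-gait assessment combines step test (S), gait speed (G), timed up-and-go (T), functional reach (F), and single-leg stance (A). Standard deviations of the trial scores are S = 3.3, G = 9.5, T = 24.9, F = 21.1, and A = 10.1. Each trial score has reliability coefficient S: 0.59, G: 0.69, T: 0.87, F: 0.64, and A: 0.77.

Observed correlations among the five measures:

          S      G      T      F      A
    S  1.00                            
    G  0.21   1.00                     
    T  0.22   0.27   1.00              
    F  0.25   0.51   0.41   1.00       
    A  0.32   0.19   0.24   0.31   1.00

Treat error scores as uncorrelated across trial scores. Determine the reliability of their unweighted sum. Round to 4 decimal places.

0.8777

Var(S+G+T+F+A) = 3.3² + 9.5² + 24.9² + 21.1² + 10.1² + 2·[3.3·9.5·0.21 + 3.3·24.9·0.22 + 3.3·21.1·0.25 + 3.3·10.1·0.32 + 9.5·24.9·0.27 + 9.5·21.1·0.51 + 9.5·10.1·0.19 + 24.9·21.1·0.41 + 24.9·10.1·0.24 + 21.1·10.1·0.31] = 1268.37 + 1157.79 = 2426.16.
With uncorrelated errors the cross-covariances are all true-score covariance, so they carry over unchanged; only the diagonal terms shrink to ρᵢσᵢ².
True-score variance = [3.3²·0.59 + 9.5²·0.69 + 24.9²·0.87 + 21.1²·0.64 + 10.1²·0.77] + 1157.79 = 971.588 + 1157.79 = 2129.38.
Reliability = 2129.38 / 2426.16 = 0.8777.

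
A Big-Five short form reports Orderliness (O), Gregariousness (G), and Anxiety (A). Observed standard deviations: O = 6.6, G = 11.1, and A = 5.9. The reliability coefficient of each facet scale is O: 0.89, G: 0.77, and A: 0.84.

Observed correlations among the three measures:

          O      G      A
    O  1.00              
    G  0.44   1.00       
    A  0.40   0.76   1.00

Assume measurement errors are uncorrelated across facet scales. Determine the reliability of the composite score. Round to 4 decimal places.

Var(O+G+A) = 6.6² + 11.1² + 5.9² + 2·[6.6·11.1·0.44 + 6.6·5.9·0.40 + 11.1·5.9·0.76] = 201.58 + 195.166 = 396.746.
Under uncorrelated errors the observed covariances equal the true-score covariances, so only the own-variance terms attenuate.
True-score variance = [6.6²·0.89 + 11.1²·0.77 + 5.9²·0.84] + 195.166 = 162.881 + 195.166 = 358.046.
Reliability = 358.046 / 396.746 = 0.9025.

0.9025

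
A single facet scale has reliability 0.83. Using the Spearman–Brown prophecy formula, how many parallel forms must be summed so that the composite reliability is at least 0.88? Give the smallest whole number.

2

k ≥ ρ*(1−ρ₁)/(ρ₁(1−ρ*)) = 0.88·0.17 / (0.83·0.12) = 1.502.
Smallest integer k = 2.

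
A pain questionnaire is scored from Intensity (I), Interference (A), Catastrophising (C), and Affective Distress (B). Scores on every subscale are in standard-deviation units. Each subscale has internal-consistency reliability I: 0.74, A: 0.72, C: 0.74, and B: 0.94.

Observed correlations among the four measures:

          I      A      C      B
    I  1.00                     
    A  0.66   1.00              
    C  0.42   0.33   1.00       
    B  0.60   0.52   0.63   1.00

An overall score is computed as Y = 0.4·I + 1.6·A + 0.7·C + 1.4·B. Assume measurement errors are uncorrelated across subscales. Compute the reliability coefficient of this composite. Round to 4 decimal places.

Var(Y) = 0.4² + 1.6² + 0.7² + 1.4² + 2·[0.64·0.66 + 0.28·0.42 + 0.56·0.60 + 1.12·0.33 + 2.24·0.52 + 0.98·0.63] = 5.17 + 6.0556 = 11.2256.
With uncorrelated errors the cross-covariances are all true-score covariance, so they carry over unchanged; only the diagonal terms shrink to ρᵢσᵢ².
True-score variance = [0.4²·0.74 + 1.6²·0.72 + 0.7²·0.74 + 1.4²·0.94] + 6.0556 = 4.1666 + 6.0556 = 10.2222.
Reliability = 10.2222 / 11.2256 = 0.9106.

0.9106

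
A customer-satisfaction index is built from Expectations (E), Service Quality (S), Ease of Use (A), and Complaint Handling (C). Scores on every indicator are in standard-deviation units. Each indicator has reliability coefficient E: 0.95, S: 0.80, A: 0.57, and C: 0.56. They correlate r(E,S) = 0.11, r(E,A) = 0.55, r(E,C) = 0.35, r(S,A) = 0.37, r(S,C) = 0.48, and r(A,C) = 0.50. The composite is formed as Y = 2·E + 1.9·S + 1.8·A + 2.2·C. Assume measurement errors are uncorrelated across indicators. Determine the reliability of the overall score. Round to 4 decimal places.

Var(Y) = 2² + 1.9² + 1.8² + 2.2² + 2·[3.8·0.11 + 3.6·0.55 + 4.4·0.35 + 3.42·0.37 + 4.18·0.48 + 3.96·0.50] = 15.69 + 18.3796 = 34.0696.
With uncorrelated errors the cross-covariances are all true-score covariance, so they carry over unchanged; only the diagonal terms shrink to ρᵢσᵢ².
True-score variance = [2²·0.95 + 1.9²·0.80 + 1.8²·0.57 + 2.2²·0.56] + 18.3796 = 11.2452 + 18.3796 = 29.6248.
Reliability = 29.6248 / 34.0696 = 0.8695.

0.8695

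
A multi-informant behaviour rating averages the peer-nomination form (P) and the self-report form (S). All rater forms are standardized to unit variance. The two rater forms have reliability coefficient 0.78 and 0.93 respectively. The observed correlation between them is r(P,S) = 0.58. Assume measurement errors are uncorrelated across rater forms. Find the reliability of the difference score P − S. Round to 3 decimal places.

Var(P−S) = 1 + 1 − 2·0.58 = 2 − 1.16 = 0.84.
With uncorrelated errors the cross-covariances are all true-score covariance, so they carry over unchanged; only the diagonal terms shrink to ρᵢσᵢ².
True-score variance = [0.78 + 0.93] − 1.16 = 1.71 − 1.16 = 0.55.
Reliability = 0.55 / 0.84 = 0.655.

0.655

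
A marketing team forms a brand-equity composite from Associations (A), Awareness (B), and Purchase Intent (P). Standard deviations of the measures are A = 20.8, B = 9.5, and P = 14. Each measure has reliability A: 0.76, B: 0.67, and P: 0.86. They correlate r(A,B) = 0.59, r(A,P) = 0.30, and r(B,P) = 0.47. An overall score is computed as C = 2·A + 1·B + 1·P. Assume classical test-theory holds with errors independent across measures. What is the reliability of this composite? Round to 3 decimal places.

Var(C) = 2²·20.8² + 9.5² + 14² + 2·[2·20.8·9.5·0.59 + 2·20.8·14·0.30 + 9.5·14·0.47] = 2016.81 + 940.796 = 2957.61.
Under uncorrelated errors the observed covariances equal the true-score covariances, so only the own-variance terms attenuate.
True-score variance = [2²·20.8²·0.76 + 9.5²·0.67 + 14²·0.86] + 940.796 = 1544.25 + 940.796 = 2485.05.
Reliability = 2485.05 / 2957.61 = 0.840.

0.840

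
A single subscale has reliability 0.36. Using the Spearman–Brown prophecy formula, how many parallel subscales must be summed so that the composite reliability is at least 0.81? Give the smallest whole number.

8

k ≥ ρ*(1−ρ₁)/(ρ₁(1−ρ*)) = 0.81·0.64 / (0.36·0.19) = 7.579.
Smallest integer k = 8.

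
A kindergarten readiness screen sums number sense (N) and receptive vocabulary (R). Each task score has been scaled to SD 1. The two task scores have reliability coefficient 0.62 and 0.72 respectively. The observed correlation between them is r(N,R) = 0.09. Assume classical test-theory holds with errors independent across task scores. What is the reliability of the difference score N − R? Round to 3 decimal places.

0.637

Var(N−R) = 1 + 1 − 2·0.09 = 2 − 0.18 = 1.82.
Under uncorrelated errors the observed covariances equal the true-score covariances, so only the own-variance terms attenuate.
True-score variance = [0.62 + 0.72] − 0.18 = 1.34 − 0.18 = 1.16.
Reliability = 1.16 / 1.82 = 0.637.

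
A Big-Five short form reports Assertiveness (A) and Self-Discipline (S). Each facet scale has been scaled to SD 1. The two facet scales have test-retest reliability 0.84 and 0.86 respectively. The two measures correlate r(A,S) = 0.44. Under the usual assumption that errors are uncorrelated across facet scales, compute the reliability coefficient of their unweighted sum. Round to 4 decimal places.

Var(A+S) = 2 + 2·[0.44] = 2 + 0.88 = 2.88.
With uncorrelated errors the cross-covariances are all true-score covariance, so they carry over unchanged; only the diagonal terms shrink to ρᵢσᵢ².
True-score variance = [0.84 + 0.86] + 0.88 = 1.7 + 0.88 = 2.58.
Reliability = 2.58 / 2.88 = 0.8958.

0.8958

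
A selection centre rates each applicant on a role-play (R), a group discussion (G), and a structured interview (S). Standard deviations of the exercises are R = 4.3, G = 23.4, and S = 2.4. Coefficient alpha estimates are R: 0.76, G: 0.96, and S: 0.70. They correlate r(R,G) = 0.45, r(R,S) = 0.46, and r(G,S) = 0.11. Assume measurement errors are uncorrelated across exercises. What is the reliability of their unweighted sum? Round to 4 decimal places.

0.9590

Var(R+G+S) = 4.3² + 23.4² + 2.4² + 2·[4.3·23.4·0.45 + 4.3·2.4·0.46 + 23.4·2.4·0.11] = 571.81 + 112.408 = 684.218.
Because errors are independent across components, Cov(Tᵢ,Tⱼ) = Cov(Xᵢ,Xⱼ); the off-diagonal part of the true-score variance is the same as above.
True-score variance = [4.3²·0.76 + 23.4²·0.96 + 2.4²·0.70] + 112.408 = 543.742 + 112.408 = 656.15.
Reliability = 656.15 / 684.218 = 0.9590.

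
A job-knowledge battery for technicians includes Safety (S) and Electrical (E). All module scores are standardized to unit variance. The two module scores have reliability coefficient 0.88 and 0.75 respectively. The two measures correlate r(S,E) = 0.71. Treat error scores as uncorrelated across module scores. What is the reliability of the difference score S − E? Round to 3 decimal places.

Var(S−E) = 1 + 1 − 2·0.71 = 2 − 1.42 = 0.58.
With uncorrelated errors the cross-covariances are all true-score covariance, so they carry over unchanged; only the diagonal terms shrink to ρᵢσᵢ².
True-score variance = [0.88 + 0.75] − 1.42 = 1.63 − 1.42 = 0.21.
Reliability = 0.21 / 0.58 = 0.362.

0.362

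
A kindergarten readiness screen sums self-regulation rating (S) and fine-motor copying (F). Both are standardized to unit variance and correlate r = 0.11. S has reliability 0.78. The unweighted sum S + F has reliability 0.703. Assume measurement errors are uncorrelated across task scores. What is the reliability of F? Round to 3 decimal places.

Var(S+F) = 2 + 2·0.11 = 2.220.
True-score variance = ρ_S + ρ_F + 2·0.11, so 0.703 = (0.78 + ρ_F + 0.22) / 2.220.
ρ_F = 0.703·2.220 − 0.78 − 0.22 = 0.561.

0.561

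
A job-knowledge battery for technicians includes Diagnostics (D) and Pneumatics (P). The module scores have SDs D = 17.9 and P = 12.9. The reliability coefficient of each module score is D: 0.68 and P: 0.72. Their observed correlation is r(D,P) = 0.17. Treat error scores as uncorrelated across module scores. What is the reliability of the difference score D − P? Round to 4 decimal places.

Var(D−P) = 17.9² + 12.9² − 2·17.9·12.9·0.17 = 486.82 − 78.5094 = 408.311.
Because errors are independent across components, Cov(Tᵢ,Tⱼ) = Cov(Xᵢ,Xⱼ); the off-diagonal part of the true-score variance is the same as above.
True-score variance = [17.9²·0.68 + 12.9²·0.72] − 78.5094 = 337.694 − 78.5094 = 259.185.
Reliability = 259.185 / 408.311 = 0.6348.

0.6348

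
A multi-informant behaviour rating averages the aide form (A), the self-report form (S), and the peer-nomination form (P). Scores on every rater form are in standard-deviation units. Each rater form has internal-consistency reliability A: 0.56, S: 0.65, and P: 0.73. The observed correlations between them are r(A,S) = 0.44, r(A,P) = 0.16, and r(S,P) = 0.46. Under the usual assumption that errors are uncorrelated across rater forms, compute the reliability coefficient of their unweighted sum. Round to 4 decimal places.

Var(A+S+P) = 3 + 2·[0.44 + 0.16 + 0.46] = 3 + 2.12 = 5.12.
With uncorrelated errors the cross-covariances are all true-score covariance, so they carry over unchanged; only the diagonal terms shrink to ρᵢσᵢ².
True-score variance = [0.56 + 0.65 + 0.73] + 2.12 = 1.94 + 2.12 = 4.06.
Reliability = 4.06 / 5.12 = 0.7930.

0.7930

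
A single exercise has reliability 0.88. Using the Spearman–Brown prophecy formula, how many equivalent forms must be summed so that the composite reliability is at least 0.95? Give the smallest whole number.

3

k ≥ ρ*(1−ρ₁)/(ρ₁(1−ρ*)) = 0.95·0.12 / (0.88·0.05) = 2.591.
Smallest integer k = 3.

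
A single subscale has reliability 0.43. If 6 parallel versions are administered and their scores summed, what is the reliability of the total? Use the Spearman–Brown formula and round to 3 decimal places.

0.819

ρ_k = kρ / (1 + (k−1)ρ) = 6·0.43 / (1 + 5·0.43) = 2.580 / 3.150 = 0.819.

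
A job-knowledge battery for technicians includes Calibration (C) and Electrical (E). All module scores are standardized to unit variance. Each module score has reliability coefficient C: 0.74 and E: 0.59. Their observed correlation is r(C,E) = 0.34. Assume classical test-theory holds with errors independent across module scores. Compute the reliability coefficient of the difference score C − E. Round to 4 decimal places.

0.4924

Var(C−E) = 1 + 1 − 2·0.34 = 2 − 0.68 = 1.32.
Under uncorrelated errors the observed covariances equal the true-score covariances, so only the own-variance terms attenuate.
True-score variance = [0.74 + 0.59] − 0.68 = 1.33 − 0.68 = 0.65.
Reliability = 0.65 / 1.32 = 0.4924.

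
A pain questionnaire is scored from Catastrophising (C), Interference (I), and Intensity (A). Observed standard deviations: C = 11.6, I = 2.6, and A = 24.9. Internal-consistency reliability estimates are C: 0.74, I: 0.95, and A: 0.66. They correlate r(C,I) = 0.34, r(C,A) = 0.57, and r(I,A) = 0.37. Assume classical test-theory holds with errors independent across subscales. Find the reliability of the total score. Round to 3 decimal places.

Var(C+I+A) = 11.6² + 2.6² + 24.9² + 2·[11.6·2.6·0.34 + 11.6·24.9·0.57 + 2.6·24.9·0.37] = 761.33 + 397.694 = 1159.02.
With uncorrelated errors the cross-covariances are all true-score covariance, so they carry over unchanged; only the diagonal terms shrink to ρᵢσᵢ².
True-score variance = [11.6²·0.74 + 2.6²·0.95 + 24.9²·0.66] + 397.694 = 515.203 + 397.694 = 912.897.
Reliability = 912.897 / 1159.02 = 0.788.

0.788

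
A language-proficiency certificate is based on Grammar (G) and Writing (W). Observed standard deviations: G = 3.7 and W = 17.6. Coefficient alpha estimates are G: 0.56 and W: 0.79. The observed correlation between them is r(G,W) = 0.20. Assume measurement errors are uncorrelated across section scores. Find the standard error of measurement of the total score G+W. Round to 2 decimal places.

8.43

Var(total) = 323.45 + 26.048 = 349.498.
True-score variance = 252.377 + 26.048 = 278.425, so reliability = 0.7966.
Error variance = 349.498 − 278.425 = 71.0732; SEM = √71.0732 = 8.43.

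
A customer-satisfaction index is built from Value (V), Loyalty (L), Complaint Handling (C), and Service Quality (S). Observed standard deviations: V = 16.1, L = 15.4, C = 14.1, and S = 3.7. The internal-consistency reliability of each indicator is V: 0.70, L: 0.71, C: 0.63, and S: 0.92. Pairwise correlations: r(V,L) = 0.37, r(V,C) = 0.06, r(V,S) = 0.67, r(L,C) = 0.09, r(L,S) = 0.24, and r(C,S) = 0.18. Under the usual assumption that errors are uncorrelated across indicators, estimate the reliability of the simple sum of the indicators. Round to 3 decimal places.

0.796

Var(V+L+C+S) = 16.1² + 15.4² + 14.1² + 3.7² + 2·[16.1·15.4·0.37 + 16.1·14.1·0.06 + 16.1·3.7·0.67 + 15.4·14.1·0.09 + 15.4·3.7·0.24 + 14.1·3.7·0.18] = 708.87 + 375.757 = 1084.63.
With uncorrelated errors the cross-covariances are all true-score covariance, so they carry over unchanged; only the diagonal terms shrink to ρᵢσᵢ².
True-score variance = [16.1²·0.70 + 15.4²·0.71 + 14.1²·0.63 + 3.7²·0.92] + 375.757 = 487.676 + 375.757 = 863.433.
Reliability = 863.433 / 1084.63 = 0.796.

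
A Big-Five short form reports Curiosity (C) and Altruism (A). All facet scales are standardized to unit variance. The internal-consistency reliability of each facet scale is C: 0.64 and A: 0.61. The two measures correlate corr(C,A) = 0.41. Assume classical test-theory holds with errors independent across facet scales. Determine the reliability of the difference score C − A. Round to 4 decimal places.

Var(C−A) = 1 + 1 − 2·0.41 = 2 − 0.82 = 1.18.
Under uncorrelated errors the observed covariances equal the true-score covariances, so only the own-variance terms attenuate.
True-score variance = [0.64 + 0.61] − 0.82 = 1.25 − 0.82 = 0.43.
Reliability = 0.43 / 1.18 = 0.3644.

0.3644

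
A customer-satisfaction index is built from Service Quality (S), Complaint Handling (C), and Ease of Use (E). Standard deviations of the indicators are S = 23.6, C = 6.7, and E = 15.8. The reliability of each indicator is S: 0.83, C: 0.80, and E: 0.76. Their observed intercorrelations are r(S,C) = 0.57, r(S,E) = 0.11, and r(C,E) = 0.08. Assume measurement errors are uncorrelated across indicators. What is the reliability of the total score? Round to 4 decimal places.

Var(S+C+E) = 23.6² + 6.7² + 15.8² + 2·[23.6·6.7·0.57 + 23.6·15.8·0.11 + 6.7·15.8·0.08] = 851.49 + 279.228 = 1130.72.
Under uncorrelated errors the observed covariances equal the true-score covariances, so only the own-variance terms attenuate.
True-score variance = [23.6²·0.83 + 6.7²·0.80 + 15.8²·0.76] + 279.228 = 687.915 + 279.228 = 967.143.
Reliability = 967.143 / 1130.72 = 0.8553.

0.8553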